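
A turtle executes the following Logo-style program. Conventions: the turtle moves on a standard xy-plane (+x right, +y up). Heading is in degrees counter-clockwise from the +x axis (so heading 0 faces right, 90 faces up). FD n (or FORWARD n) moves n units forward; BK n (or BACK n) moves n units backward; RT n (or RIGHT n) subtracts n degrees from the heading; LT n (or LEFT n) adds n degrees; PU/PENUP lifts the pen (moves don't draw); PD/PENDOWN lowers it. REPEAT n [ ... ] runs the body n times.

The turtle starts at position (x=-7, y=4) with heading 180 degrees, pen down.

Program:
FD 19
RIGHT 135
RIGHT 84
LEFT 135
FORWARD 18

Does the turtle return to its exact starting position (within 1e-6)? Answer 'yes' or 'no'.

Executing turtle program step by step:
Start: pos=(-7,4), heading=180, pen down
FD 19: (-7,4) -> (-26,4) [heading=180, draw]
RT 135: heading 180 -> 45
RT 84: heading 45 -> 321
LT 135: heading 321 -> 96
FD 18: (-26,4) -> (-27.882,21.901) [heading=96, draw]
Final: pos=(-27.882,21.901), heading=96, 2 segment(s) drawn

Start position: (-7, 4)
Final position: (-27.882, 21.901)
Distance = 27.504; >= 1e-6 -> NOT closed

Answer: no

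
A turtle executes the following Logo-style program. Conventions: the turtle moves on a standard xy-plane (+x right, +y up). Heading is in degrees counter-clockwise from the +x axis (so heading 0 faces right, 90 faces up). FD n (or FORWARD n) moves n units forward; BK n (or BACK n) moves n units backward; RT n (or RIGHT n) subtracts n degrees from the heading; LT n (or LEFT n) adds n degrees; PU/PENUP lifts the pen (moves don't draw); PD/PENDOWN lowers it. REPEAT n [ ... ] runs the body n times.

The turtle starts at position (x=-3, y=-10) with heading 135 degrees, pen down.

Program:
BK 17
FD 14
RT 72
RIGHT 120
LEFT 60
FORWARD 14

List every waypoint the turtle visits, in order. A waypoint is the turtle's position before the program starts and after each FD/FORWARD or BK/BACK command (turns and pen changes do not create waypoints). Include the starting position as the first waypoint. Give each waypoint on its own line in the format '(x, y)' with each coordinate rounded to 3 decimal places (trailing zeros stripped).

Executing turtle program step by step:
Start: pos=(-3,-10), heading=135, pen down
BK 17: (-3,-10) -> (9.021,-22.021) [heading=135, draw]
FD 14: (9.021,-22.021) -> (-0.879,-12.121) [heading=135, draw]
RT 72: heading 135 -> 63
RT 120: heading 63 -> 303
LT 60: heading 303 -> 3
FD 14: (-0.879,-12.121) -> (13.102,-11.389) [heading=3, draw]
Final: pos=(13.102,-11.389), heading=3, 3 segment(s) drawn
Waypoints (4 total):
(-3, -10)
(9.021, -22.021)
(-0.879, -12.121)
(13.102, -11.389)

Answer: (-3, -10)
(9.021, -22.021)
(-0.879, -12.121)
(13.102, -11.389)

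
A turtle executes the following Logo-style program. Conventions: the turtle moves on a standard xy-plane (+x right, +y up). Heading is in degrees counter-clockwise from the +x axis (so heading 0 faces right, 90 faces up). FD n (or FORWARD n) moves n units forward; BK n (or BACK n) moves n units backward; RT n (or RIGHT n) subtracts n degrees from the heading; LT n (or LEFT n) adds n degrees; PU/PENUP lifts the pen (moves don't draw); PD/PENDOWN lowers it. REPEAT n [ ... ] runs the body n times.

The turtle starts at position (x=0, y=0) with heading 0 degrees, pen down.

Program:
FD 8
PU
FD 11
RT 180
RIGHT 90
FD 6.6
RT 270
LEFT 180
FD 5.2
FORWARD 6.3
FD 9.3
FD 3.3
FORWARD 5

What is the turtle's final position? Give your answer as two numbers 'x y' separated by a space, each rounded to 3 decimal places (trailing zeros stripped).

Executing turtle program step by step:
Start: pos=(0,0), heading=0, pen down
FD 8: (0,0) -> (8,0) [heading=0, draw]
PU: pen up
FD 11: (8,0) -> (19,0) [heading=0, move]
RT 180: heading 0 -> 180
RT 90: heading 180 -> 90
FD 6.6: (19,0) -> (19,6.6) [heading=90, move]
RT 270: heading 90 -> 180
LT 180: heading 180 -> 0
FD 5.2: (19,6.6) -> (24.2,6.6) [heading=0, move]
FD 6.3: (24.2,6.6) -> (30.5,6.6) [heading=0, move]
FD 9.3: (30.5,6.6) -> (39.8,6.6) [heading=0, move]
FD 3.3: (39.8,6.6) -> (43.1,6.6) [heading=0, move]
FD 5: (43.1,6.6) -> (48.1,6.6) [heading=0, move]
Final: pos=(48.1,6.6), heading=0, 1 segment(s) drawn

Answer: 48.1 6.6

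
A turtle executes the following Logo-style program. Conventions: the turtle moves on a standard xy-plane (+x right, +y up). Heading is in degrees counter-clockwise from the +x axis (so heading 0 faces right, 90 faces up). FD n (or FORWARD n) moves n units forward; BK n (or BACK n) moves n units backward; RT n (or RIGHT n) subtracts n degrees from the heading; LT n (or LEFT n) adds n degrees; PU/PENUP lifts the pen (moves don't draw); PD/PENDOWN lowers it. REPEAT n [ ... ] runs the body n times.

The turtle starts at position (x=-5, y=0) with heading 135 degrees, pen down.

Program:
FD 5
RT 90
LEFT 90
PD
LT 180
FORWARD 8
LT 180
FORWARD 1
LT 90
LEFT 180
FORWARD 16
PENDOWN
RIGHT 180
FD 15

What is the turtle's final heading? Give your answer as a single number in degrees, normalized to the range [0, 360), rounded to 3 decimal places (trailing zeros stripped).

Answer: 225

Derivation:
Executing turtle program step by step:
Start: pos=(-5,0), heading=135, pen down
FD 5: (-5,0) -> (-8.536,3.536) [heading=135, draw]
RT 90: heading 135 -> 45
LT 90: heading 45 -> 135
PD: pen down
LT 180: heading 135 -> 315
FD 8: (-8.536,3.536) -> (-2.879,-2.121) [heading=315, draw]
LT 180: heading 315 -> 135
FD 1: (-2.879,-2.121) -> (-3.586,-1.414) [heading=135, draw]
LT 90: heading 135 -> 225
LT 180: heading 225 -> 45
FD 16: (-3.586,-1.414) -> (7.728,9.899) [heading=45, draw]
PD: pen down
RT 180: heading 45 -> 225
FD 15: (7.728,9.899) -> (-2.879,-0.707) [heading=225, draw]
Final: pos=(-2.879,-0.707), heading=225, 5 segment(s) drawn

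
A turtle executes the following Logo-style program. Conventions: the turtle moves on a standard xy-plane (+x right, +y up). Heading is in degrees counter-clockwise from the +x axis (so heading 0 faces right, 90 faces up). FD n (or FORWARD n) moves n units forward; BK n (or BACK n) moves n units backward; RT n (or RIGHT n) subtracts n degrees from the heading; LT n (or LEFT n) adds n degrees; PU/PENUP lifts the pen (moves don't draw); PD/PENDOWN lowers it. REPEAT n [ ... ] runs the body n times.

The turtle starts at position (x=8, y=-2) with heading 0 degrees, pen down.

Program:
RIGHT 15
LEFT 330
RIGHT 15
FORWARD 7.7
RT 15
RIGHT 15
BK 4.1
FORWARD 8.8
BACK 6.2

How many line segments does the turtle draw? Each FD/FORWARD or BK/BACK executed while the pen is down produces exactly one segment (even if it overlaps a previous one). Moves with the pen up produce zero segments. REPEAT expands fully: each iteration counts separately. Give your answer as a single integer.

Executing turtle program step by step:
Start: pos=(8,-2), heading=0, pen down
RT 15: heading 0 -> 345
LT 330: heading 345 -> 315
RT 15: heading 315 -> 300
FD 7.7: (8,-2) -> (11.85,-8.668) [heading=300, draw]
RT 15: heading 300 -> 285
RT 15: heading 285 -> 270
BK 4.1: (11.85,-8.668) -> (11.85,-4.568) [heading=270, draw]
FD 8.8: (11.85,-4.568) -> (11.85,-13.368) [heading=270, draw]
BK 6.2: (11.85,-13.368) -> (11.85,-7.168) [heading=270, draw]
Final: pos=(11.85,-7.168), heading=270, 4 segment(s) drawn
Segments drawn: 4

Answer: 4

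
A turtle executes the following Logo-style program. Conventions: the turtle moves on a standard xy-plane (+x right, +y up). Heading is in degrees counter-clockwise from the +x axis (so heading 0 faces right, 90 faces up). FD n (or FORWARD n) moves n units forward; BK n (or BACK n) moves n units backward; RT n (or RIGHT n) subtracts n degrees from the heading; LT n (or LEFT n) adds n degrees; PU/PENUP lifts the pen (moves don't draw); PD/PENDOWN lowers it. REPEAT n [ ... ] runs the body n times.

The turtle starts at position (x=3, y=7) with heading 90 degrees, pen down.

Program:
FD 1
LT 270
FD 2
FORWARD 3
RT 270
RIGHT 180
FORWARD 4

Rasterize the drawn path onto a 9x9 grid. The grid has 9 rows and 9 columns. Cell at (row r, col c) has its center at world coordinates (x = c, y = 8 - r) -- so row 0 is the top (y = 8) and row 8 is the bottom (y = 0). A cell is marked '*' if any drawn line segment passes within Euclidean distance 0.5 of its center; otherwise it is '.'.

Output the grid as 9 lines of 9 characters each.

Answer: ...******
...*....*
........*
........*
........*
.........
.........
.........
.........

Derivation:
Segment 0: (3,7) -> (3,8)
Segment 1: (3,8) -> (5,8)
Segment 2: (5,8) -> (8,8)
Segment 3: (8,8) -> (8,4)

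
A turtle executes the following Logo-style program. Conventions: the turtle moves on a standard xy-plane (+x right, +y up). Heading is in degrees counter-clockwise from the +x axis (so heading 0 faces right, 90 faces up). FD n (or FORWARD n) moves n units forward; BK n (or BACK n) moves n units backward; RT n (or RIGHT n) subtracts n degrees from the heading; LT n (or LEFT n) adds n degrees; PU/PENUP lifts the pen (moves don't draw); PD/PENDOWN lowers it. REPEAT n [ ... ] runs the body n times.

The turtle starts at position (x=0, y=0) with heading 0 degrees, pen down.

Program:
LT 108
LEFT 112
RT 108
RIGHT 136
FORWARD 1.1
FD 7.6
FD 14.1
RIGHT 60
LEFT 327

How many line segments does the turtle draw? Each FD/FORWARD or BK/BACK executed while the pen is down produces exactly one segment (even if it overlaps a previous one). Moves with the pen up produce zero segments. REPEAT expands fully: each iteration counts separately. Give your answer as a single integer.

Executing turtle program step by step:
Start: pos=(0,0), heading=0, pen down
LT 108: heading 0 -> 108
LT 112: heading 108 -> 220
RT 108: heading 220 -> 112
RT 136: heading 112 -> 336
FD 1.1: (0,0) -> (1.005,-0.447) [heading=336, draw]
FD 7.6: (1.005,-0.447) -> (7.948,-3.539) [heading=336, draw]
FD 14.1: (7.948,-3.539) -> (20.829,-9.274) [heading=336, draw]
RT 60: heading 336 -> 276
LT 327: heading 276 -> 243
Final: pos=(20.829,-9.274), heading=243, 3 segment(s) drawn
Segments drawn: 3

Answer: 3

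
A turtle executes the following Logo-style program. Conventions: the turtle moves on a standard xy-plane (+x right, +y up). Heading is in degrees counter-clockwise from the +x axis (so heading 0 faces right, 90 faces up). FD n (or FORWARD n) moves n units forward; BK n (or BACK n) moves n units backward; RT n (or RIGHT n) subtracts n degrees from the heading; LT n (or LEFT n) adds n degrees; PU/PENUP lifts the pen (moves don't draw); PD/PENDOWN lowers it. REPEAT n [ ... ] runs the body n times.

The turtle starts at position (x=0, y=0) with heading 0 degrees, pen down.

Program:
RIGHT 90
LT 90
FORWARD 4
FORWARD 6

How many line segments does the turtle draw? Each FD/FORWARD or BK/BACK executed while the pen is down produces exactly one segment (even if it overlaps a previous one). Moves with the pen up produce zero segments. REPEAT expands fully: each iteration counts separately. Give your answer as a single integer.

Executing turtle program step by step:
Start: pos=(0,0), heading=0, pen down
RT 90: heading 0 -> 270
LT 90: heading 270 -> 0
FD 4: (0,0) -> (4,0) [heading=0, draw]
FD 6: (4,0) -> (10,0) [heading=0, draw]
Final: pos=(10,0), heading=0, 2 segment(s) drawn
Segments drawn: 2

Answer: 2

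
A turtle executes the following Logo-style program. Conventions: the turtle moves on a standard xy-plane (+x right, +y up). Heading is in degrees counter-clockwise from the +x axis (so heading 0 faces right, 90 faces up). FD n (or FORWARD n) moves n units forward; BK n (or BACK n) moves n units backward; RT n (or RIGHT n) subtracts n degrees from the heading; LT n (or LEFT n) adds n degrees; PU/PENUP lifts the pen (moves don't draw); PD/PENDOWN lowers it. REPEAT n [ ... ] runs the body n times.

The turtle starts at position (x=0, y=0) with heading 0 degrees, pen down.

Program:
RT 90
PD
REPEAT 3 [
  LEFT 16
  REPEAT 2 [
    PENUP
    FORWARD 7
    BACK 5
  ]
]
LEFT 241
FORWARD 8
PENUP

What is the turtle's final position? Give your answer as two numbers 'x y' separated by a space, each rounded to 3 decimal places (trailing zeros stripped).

Executing turtle program step by step:
Start: pos=(0,0), heading=0, pen down
RT 90: heading 0 -> 270
PD: pen down
REPEAT 3 [
  -- iteration 1/3 --
  LT 16: heading 270 -> 286
  REPEAT 2 [
    -- iteration 1/2 --
    PU: pen up
    FD 7: (0,0) -> (1.929,-6.729) [heading=286, move]
    BK 5: (1.929,-6.729) -> (0.551,-1.923) [heading=286, move]
    -- iteration 2/2 --
    PU: pen up
    FD 7: (0.551,-1.923) -> (2.481,-8.651) [heading=286, move]
    BK 5: (2.481,-8.651) -> (1.103,-3.845) [heading=286, move]
  ]
  -- iteration 2/3 --
  LT 16: heading 286 -> 302
  REPEAT 2 [
    -- iteration 1/2 --
    PU: pen up
    FD 7: (1.103,-3.845) -> (4.812,-9.781) [heading=302, move]
    BK 5: (4.812,-9.781) -> (2.162,-5.541) [heading=302, move]
    -- iteration 2/2 --
    PU: pen up
    FD 7: (2.162,-5.541) -> (5.872,-11.477) [heading=302, move]
    BK 5: (5.872,-11.477) -> (3.222,-7.237) [heading=302, move]
  ]
  -- iteration 3/3 --
  LT 16: heading 302 -> 318
  REPEAT 2 [
    -- iteration 1/2 --
    PU: pen up
    FD 7: (3.222,-7.237) -> (8.424,-11.921) [heading=318, move]
    BK 5: (8.424,-11.921) -> (4.709,-8.576) [heading=318, move]
    -- iteration 2/2 --
    PU: pen up
    FD 7: (4.709,-8.576) -> (9.911,-13.259) [heading=318, move]
    BK 5: (9.911,-13.259) -> (6.195,-9.914) [heading=318, move]
  ]
]
LT 241: heading 318 -> 199
FD 8: (6.195,-9.914) -> (-1.369,-12.518) [heading=199, move]
PU: pen up
Final: pos=(-1.369,-12.518), heading=199, 0 segment(s) drawn

Answer: -1.369 -12.518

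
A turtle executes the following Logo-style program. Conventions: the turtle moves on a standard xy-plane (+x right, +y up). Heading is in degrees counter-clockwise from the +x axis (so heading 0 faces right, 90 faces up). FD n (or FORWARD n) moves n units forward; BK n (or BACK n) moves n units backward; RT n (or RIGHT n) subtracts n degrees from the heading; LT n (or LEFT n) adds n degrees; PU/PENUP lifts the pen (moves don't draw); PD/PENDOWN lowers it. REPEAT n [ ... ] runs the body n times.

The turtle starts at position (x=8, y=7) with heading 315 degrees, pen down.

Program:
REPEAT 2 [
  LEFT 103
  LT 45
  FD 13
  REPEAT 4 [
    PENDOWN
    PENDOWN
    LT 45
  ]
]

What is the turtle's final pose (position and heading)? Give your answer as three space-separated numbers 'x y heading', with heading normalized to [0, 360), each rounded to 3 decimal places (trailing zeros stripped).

Executing turtle program step by step:
Start: pos=(8,7), heading=315, pen down
REPEAT 2 [
  -- iteration 1/2 --
  LT 103: heading 315 -> 58
  LT 45: heading 58 -> 103
  FD 13: (8,7) -> (5.076,19.667) [heading=103, draw]
  REPEAT 4 [
    -- iteration 1/4 --
    PD: pen down
    PD: pen down
    LT 45: heading 103 -> 148
    -- iteration 2/4 --
    PD: pen down
    PD: pen down
    LT 45: heading 148 -> 193
    -- iteration 3/4 --
    PD: pen down
    PD: pen down
    LT 45: heading 193 -> 238
    -- iteration 4/4 --
    PD: pen down
    PD: pen down
    LT 45: heading 238 -> 283
  ]
  -- iteration 2/2 --
  LT 103: heading 283 -> 26
  LT 45: heading 26 -> 71
  FD 13: (5.076,19.667) -> (9.308,31.959) [heading=71, draw]
  REPEAT 4 [
    -- iteration 1/4 --
    PD: pen down
    PD: pen down
    LT 45: heading 71 -> 116
    -- iteration 2/4 --
    PD: pen down
    PD: pen down
    LT 45: heading 116 -> 161
    -- iteration 3/4 --
    PD: pen down
    PD: pen down
    LT 45: heading 161 -> 206
    -- iteration 4/4 --
    PD: pen down
    PD: pen down
    LT 45: heading 206 -> 251
  ]
]
Final: pos=(9.308,31.959), heading=251, 2 segment(s) drawn

Answer: 9.308 31.959 251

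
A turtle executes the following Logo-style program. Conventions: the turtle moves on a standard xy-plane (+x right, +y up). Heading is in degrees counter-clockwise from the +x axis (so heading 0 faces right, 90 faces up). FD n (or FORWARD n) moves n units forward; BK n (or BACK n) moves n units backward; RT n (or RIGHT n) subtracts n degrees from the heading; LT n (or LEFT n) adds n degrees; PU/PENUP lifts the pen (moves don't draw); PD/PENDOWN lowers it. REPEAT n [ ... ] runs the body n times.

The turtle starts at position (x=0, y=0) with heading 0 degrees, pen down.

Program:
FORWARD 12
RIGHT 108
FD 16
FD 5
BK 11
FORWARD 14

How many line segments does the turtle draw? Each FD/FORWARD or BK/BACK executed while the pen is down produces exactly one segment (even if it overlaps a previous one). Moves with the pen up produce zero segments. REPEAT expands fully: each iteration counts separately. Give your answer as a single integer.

Answer: 5

Derivation:
Executing turtle program step by step:
Start: pos=(0,0), heading=0, pen down
FD 12: (0,0) -> (12,0) [heading=0, draw]
RT 108: heading 0 -> 252
FD 16: (12,0) -> (7.056,-15.217) [heading=252, draw]
FD 5: (7.056,-15.217) -> (5.511,-19.972) [heading=252, draw]
BK 11: (5.511,-19.972) -> (8.91,-9.511) [heading=252, draw]
FD 14: (8.91,-9.511) -> (4.584,-22.825) [heading=252, draw]
Final: pos=(4.584,-22.825), heading=252, 5 segment(s) drawn
Segments drawn: 5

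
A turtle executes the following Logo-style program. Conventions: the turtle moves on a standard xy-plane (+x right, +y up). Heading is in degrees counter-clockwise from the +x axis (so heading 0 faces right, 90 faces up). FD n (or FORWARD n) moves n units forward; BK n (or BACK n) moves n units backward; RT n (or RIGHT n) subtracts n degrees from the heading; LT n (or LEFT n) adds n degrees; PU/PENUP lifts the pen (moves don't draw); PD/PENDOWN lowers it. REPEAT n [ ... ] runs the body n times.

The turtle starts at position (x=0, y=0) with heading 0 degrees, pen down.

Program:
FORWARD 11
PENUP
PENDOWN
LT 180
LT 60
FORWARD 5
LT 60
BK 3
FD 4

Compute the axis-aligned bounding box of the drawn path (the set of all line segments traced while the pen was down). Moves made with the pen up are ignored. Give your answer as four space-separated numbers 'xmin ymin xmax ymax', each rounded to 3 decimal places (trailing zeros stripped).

Executing turtle program step by step:
Start: pos=(0,0), heading=0, pen down
FD 11: (0,0) -> (11,0) [heading=0, draw]
PU: pen up
PD: pen down
LT 180: heading 0 -> 180
LT 60: heading 180 -> 240
FD 5: (11,0) -> (8.5,-4.33) [heading=240, draw]
LT 60: heading 240 -> 300
BK 3: (8.5,-4.33) -> (7,-1.732) [heading=300, draw]
FD 4: (7,-1.732) -> (9,-5.196) [heading=300, draw]
Final: pos=(9,-5.196), heading=300, 4 segment(s) drawn

Segment endpoints: x in {0, 7, 8.5, 9, 11}, y in {-5.196, -4.33, -1.732, 0}
xmin=0, ymin=-5.196, xmax=11, ymax=0

Answer: 0 -5.196 11 0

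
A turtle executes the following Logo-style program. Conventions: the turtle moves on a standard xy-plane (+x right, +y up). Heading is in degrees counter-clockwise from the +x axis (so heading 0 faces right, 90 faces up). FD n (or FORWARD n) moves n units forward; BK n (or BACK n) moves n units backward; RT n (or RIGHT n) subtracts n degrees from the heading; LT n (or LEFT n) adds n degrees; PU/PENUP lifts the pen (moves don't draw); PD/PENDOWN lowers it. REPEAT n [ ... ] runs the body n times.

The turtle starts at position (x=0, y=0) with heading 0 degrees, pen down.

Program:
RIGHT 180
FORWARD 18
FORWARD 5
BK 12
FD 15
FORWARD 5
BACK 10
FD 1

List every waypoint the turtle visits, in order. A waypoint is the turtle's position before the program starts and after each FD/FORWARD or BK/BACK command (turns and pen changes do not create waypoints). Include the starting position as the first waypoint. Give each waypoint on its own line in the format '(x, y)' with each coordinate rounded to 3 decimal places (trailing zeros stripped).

Answer: (0, 0)
(-18, 0)
(-23, 0)
(-11, 0)
(-26, 0)
(-31, 0)
(-21, 0)
(-22, 0)

Derivation:
Executing turtle program step by step:
Start: pos=(0,0), heading=0, pen down
RT 180: heading 0 -> 180
FD 18: (0,0) -> (-18,0) [heading=180, draw]
FD 5: (-18,0) -> (-23,0) [heading=180, draw]
BK 12: (-23,0) -> (-11,0) [heading=180, draw]
FD 15: (-11,0) -> (-26,0) [heading=180, draw]
FD 5: (-26,0) -> (-31,0) [heading=180, draw]
BK 10: (-31,0) -> (-21,0) [heading=180, draw]
FD 1: (-21,0) -> (-22,0) [heading=180, draw]
Final: pos=(-22,0), heading=180, 7 segment(s) drawn
Waypoints (8 total):
(0, 0)
(-18, 0)
(-23, 0)
(-11, 0)
(-26, 0)
(-31, 0)
(-21, 0)
(-22, 0)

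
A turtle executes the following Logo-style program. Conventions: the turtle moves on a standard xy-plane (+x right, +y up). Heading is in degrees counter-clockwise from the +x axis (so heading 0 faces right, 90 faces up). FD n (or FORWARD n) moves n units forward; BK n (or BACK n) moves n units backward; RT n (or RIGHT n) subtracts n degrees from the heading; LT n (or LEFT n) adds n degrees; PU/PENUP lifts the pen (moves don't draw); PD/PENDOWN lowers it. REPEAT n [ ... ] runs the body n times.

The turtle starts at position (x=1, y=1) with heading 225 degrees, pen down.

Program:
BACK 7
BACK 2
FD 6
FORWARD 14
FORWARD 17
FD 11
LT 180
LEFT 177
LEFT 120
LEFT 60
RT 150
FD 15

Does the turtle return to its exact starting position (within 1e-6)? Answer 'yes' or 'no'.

Executing turtle program step by step:
Start: pos=(1,1), heading=225, pen down
BK 7: (1,1) -> (5.95,5.95) [heading=225, draw]
BK 2: (5.95,5.95) -> (7.364,7.364) [heading=225, draw]
FD 6: (7.364,7.364) -> (3.121,3.121) [heading=225, draw]
FD 14: (3.121,3.121) -> (-6.778,-6.778) [heading=225, draw]
FD 17: (-6.778,-6.778) -> (-18.799,-18.799) [heading=225, draw]
FD 11: (-18.799,-18.799) -> (-26.577,-26.577) [heading=225, draw]
LT 180: heading 225 -> 45
LT 177: heading 45 -> 222
LT 120: heading 222 -> 342
LT 60: heading 342 -> 42
RT 150: heading 42 -> 252
FD 15: (-26.577,-26.577) -> (-31.212,-40.843) [heading=252, draw]
Final: pos=(-31.212,-40.843), heading=252, 7 segment(s) drawn

Start position: (1, 1)
Final position: (-31.212, -40.843)
Distance = 52.806; >= 1e-6 -> NOT closed

Answer: no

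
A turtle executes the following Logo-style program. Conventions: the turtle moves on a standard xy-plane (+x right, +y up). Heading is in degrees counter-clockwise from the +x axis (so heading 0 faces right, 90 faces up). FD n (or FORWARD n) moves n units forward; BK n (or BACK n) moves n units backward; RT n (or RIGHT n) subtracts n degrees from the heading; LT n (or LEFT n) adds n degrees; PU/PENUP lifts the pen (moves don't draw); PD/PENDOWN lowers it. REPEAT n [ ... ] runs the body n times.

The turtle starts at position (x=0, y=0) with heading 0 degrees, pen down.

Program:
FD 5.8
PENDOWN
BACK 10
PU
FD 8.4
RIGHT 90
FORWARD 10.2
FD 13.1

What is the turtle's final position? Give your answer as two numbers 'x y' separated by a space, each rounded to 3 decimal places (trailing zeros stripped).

Answer: 4.2 -23.3

Derivation:
Executing turtle program step by step:
Start: pos=(0,0), heading=0, pen down
FD 5.8: (0,0) -> (5.8,0) [heading=0, draw]
PD: pen down
BK 10: (5.8,0) -> (-4.2,0) [heading=0, draw]
PU: pen up
FD 8.4: (-4.2,0) -> (4.2,0) [heading=0, move]
RT 90: heading 0 -> 270
FD 10.2: (4.2,0) -> (4.2,-10.2) [heading=270, move]
FD 13.1: (4.2,-10.2) -> (4.2,-23.3) [heading=270, move]
Final: pos=(4.2,-23.3), heading=270, 2 segment(s) drawn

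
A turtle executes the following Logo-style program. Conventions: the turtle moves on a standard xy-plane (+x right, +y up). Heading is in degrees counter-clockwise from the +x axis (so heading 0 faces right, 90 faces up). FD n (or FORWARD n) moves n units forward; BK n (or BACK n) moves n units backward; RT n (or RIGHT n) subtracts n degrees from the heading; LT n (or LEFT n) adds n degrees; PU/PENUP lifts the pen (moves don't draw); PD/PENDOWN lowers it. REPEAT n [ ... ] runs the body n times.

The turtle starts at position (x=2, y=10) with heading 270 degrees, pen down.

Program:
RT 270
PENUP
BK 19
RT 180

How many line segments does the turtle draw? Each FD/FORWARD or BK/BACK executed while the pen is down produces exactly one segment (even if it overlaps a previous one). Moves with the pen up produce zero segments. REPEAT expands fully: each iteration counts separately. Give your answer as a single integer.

Executing turtle program step by step:
Start: pos=(2,10), heading=270, pen down
RT 270: heading 270 -> 0
PU: pen up
BK 19: (2,10) -> (-17,10) [heading=0, move]
RT 180: heading 0 -> 180
Final: pos=(-17,10), heading=180, 0 segment(s) drawn
Segments drawn: 0

Answer: 0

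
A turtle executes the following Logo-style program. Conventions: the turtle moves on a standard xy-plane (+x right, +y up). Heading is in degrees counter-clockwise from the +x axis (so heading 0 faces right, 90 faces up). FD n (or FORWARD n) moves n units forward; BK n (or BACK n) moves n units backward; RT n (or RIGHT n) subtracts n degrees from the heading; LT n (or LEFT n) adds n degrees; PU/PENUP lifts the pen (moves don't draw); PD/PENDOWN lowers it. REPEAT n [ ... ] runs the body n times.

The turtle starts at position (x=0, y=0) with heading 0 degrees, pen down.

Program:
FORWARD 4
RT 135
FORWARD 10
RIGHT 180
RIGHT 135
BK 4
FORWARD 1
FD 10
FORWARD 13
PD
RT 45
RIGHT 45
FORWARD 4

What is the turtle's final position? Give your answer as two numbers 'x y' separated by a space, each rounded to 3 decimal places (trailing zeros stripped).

Answer: -7.071 -27.071

Derivation:
Executing turtle program step by step:
Start: pos=(0,0), heading=0, pen down
FD 4: (0,0) -> (4,0) [heading=0, draw]
RT 135: heading 0 -> 225
FD 10: (4,0) -> (-3.071,-7.071) [heading=225, draw]
RT 180: heading 225 -> 45
RT 135: heading 45 -> 270
BK 4: (-3.071,-7.071) -> (-3.071,-3.071) [heading=270, draw]
FD 1: (-3.071,-3.071) -> (-3.071,-4.071) [heading=270, draw]
FD 10: (-3.071,-4.071) -> (-3.071,-14.071) [heading=270, draw]
FD 13: (-3.071,-14.071) -> (-3.071,-27.071) [heading=270, draw]
PD: pen down
RT 45: heading 270 -> 225
RT 45: heading 225 -> 180
FD 4: (-3.071,-27.071) -> (-7.071,-27.071) [heading=180, draw]
Final: pos=(-7.071,-27.071), heading=180, 7 segment(s) drawn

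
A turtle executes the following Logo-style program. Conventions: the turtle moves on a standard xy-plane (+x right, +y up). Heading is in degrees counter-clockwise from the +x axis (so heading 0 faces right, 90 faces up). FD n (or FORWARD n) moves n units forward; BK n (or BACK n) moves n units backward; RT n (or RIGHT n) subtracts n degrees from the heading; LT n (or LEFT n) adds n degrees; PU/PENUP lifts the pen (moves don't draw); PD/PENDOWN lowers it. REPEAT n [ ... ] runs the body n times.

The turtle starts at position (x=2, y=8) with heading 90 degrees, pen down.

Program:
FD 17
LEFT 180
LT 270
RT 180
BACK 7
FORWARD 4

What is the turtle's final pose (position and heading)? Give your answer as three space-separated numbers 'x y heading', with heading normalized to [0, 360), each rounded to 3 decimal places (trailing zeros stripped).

Executing turtle program step by step:
Start: pos=(2,8), heading=90, pen down
FD 17: (2,8) -> (2,25) [heading=90, draw]
LT 180: heading 90 -> 270
LT 270: heading 270 -> 180
RT 180: heading 180 -> 0
BK 7: (2,25) -> (-5,25) [heading=0, draw]
FD 4: (-5,25) -> (-1,25) [heading=0, draw]
Final: pos=(-1,25), heading=0, 3 segment(s) drawn

Answer: -1 25 0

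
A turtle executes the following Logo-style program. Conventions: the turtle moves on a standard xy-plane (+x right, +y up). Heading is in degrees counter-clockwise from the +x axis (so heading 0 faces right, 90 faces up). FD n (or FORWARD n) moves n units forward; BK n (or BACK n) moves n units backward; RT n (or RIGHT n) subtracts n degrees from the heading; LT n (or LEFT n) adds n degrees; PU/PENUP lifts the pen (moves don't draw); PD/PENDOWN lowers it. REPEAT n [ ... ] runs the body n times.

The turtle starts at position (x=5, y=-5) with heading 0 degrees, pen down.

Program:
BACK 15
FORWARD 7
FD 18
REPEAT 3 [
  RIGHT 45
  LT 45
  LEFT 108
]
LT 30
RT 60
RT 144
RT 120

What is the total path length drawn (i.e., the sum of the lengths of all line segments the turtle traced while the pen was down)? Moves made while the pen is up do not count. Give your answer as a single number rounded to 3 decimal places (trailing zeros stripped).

Executing turtle program step by step:
Start: pos=(5,-5), heading=0, pen down
BK 15: (5,-5) -> (-10,-5) [heading=0, draw]
FD 7: (-10,-5) -> (-3,-5) [heading=0, draw]
FD 18: (-3,-5) -> (15,-5) [heading=0, draw]
REPEAT 3 [
  -- iteration 1/3 --
  RT 45: heading 0 -> 315
  LT 45: heading 315 -> 0
  LT 108: heading 0 -> 108
  -- iteration 2/3 --
  RT 45: heading 108 -> 63
  LT 45: heading 63 -> 108
  LT 108: heading 108 -> 216
  -- iteration 3/3 --
  RT 45: heading 216 -> 171
  LT 45: heading 171 -> 216
  LT 108: heading 216 -> 324
]
LT 30: heading 324 -> 354
RT 60: heading 354 -> 294
RT 144: heading 294 -> 150
RT 120: heading 150 -> 30
Final: pos=(15,-5), heading=30, 3 segment(s) drawn

Segment lengths:
  seg 1: (5,-5) -> (-10,-5), length = 15
  seg 2: (-10,-5) -> (-3,-5), length = 7
  seg 3: (-3,-5) -> (15,-5), length = 18
Total = 40

Answer: 40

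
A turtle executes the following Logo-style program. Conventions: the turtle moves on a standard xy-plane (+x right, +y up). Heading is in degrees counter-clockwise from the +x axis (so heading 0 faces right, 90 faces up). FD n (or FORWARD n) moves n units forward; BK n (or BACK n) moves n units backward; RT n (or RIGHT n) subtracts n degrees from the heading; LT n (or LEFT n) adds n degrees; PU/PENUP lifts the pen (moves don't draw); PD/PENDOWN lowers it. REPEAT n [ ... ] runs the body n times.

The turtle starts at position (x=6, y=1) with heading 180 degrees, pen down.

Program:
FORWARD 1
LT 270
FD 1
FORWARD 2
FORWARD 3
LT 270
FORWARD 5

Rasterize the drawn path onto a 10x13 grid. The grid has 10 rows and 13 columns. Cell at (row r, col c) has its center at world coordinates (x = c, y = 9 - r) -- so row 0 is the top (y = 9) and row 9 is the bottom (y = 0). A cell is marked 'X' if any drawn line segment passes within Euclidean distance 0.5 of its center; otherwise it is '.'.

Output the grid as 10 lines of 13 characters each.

Segment 0: (6,1) -> (5,1)
Segment 1: (5,1) -> (5,2)
Segment 2: (5,2) -> (5,4)
Segment 3: (5,4) -> (5,7)
Segment 4: (5,7) -> (10,7)

Answer: .............
.............
.....XXXXXX..
.....X.......
.....X.......
.....X.......
.....X.......
.....X.......
.....XX......
.............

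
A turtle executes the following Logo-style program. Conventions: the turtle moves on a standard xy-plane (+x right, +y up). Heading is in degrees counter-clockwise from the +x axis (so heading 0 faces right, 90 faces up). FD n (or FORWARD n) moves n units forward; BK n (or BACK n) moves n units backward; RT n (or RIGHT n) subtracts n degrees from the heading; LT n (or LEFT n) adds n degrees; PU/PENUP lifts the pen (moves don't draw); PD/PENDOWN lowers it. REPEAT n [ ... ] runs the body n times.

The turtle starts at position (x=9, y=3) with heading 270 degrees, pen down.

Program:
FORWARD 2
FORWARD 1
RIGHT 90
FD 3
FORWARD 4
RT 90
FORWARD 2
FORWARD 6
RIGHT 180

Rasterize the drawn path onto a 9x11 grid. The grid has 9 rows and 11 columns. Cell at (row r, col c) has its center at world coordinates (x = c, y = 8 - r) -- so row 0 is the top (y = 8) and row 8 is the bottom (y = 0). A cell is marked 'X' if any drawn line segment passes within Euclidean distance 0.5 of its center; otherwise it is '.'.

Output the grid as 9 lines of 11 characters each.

Segment 0: (9,3) -> (9,1)
Segment 1: (9,1) -> (9,0)
Segment 2: (9,0) -> (6,0)
Segment 3: (6,0) -> (2,0)
Segment 4: (2,0) -> (2,2)
Segment 5: (2,2) -> (2,8)

Answer: ..X........
..X........
..X........
..X........
..X........
..X......X.
..X......X.
..X......X.
..XXXXXXXX.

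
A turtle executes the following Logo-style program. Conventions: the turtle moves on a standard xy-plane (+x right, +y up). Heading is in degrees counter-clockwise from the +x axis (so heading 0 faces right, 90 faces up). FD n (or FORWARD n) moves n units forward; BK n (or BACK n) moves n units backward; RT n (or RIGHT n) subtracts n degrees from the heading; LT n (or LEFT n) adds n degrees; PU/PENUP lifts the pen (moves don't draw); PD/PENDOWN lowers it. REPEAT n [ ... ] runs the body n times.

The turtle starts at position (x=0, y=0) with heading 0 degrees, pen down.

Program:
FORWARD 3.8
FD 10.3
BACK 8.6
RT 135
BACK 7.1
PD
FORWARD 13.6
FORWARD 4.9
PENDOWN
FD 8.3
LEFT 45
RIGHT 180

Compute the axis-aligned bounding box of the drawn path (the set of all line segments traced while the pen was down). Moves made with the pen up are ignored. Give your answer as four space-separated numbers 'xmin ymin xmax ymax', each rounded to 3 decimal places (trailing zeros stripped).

Executing turtle program step by step:
Start: pos=(0,0), heading=0, pen down
FD 3.8: (0,0) -> (3.8,0) [heading=0, draw]
FD 10.3: (3.8,0) -> (14.1,0) [heading=0, draw]
BK 8.6: (14.1,0) -> (5.5,0) [heading=0, draw]
RT 135: heading 0 -> 225
BK 7.1: (5.5,0) -> (10.52,5.02) [heading=225, draw]
PD: pen down
FD 13.6: (10.52,5.02) -> (0.904,-4.596) [heading=225, draw]
FD 4.9: (0.904,-4.596) -> (-2.561,-8.061) [heading=225, draw]
PD: pen down
FD 8.3: (-2.561,-8.061) -> (-8.43,-13.93) [heading=225, draw]
LT 45: heading 225 -> 270
RT 180: heading 270 -> 90
Final: pos=(-8.43,-13.93), heading=90, 7 segment(s) drawn

Segment endpoints: x in {-8.43, -2.561, 0, 0.904, 3.8, 5.5, 10.52, 14.1}, y in {-13.93, -8.061, -4.596, 0, 5.02}
xmin=-8.43, ymin=-13.93, xmax=14.1, ymax=5.02

Answer: -8.43 -13.93 14.1 5.02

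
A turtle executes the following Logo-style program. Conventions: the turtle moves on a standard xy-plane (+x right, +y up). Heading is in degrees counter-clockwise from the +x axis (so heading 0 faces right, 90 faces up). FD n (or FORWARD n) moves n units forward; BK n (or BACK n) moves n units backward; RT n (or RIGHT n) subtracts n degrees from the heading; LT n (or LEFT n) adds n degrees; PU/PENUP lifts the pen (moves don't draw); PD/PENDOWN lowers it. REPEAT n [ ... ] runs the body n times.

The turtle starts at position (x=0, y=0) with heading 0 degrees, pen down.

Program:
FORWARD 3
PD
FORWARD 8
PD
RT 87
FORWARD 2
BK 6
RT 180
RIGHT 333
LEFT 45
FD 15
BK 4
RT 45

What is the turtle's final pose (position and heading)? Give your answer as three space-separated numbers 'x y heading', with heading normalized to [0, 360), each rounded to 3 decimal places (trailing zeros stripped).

Executing turtle program step by step:
Start: pos=(0,0), heading=0, pen down
FD 3: (0,0) -> (3,0) [heading=0, draw]
PD: pen down
FD 8: (3,0) -> (11,0) [heading=0, draw]
PD: pen down
RT 87: heading 0 -> 273
FD 2: (11,0) -> (11.105,-1.997) [heading=273, draw]
BK 6: (11.105,-1.997) -> (10.791,3.995) [heading=273, draw]
RT 180: heading 273 -> 93
RT 333: heading 93 -> 120
LT 45: heading 120 -> 165
FD 15: (10.791,3.995) -> (-3.698,7.877) [heading=165, draw]
BK 4: (-3.698,7.877) -> (0.165,6.842) [heading=165, draw]
RT 45: heading 165 -> 120
Final: pos=(0.165,6.842), heading=120, 6 segment(s) drawn

Answer: 0.165 6.842 120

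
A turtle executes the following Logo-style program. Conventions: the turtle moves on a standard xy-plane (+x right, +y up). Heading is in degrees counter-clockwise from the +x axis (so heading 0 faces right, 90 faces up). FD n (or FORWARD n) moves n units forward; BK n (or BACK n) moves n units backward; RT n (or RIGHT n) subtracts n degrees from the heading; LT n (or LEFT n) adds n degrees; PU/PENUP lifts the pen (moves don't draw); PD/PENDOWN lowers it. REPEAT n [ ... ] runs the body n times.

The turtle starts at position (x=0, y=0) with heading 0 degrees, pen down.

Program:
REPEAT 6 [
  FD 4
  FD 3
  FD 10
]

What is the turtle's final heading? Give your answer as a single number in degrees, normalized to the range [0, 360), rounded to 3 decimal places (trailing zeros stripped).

Answer: 0

Derivation:
Executing turtle program step by step:
Start: pos=(0,0), heading=0, pen down
REPEAT 6 [
  -- iteration 1/6 --
  FD 4: (0,0) -> (4,0) [heading=0, draw]
  FD 3: (4,0) -> (7,0) [heading=0, draw]
  FD 10: (7,0) -> (17,0) [heading=0, draw]
  -- iteration 2/6 --
  FD 4: (17,0) -> (21,0) [heading=0, draw]
  FD 3: (21,0) -> (24,0) [heading=0, draw]
  FD 10: (24,0) -> (34,0) [heading=0, draw]
  -- iteration 3/6 --
  FD 4: (34,0) -> (38,0) [heading=0, draw]
  FD 3: (38,0) -> (41,0) [heading=0, draw]
  FD 10: (41,0) -> (51,0) [heading=0, draw]
  -- iteration 4/6 --
  FD 4: (51,0) -> (55,0) [heading=0, draw]
  FD 3: (55,0) -> (58,0) [heading=0, draw]
  FD 10: (58,0) -> (68,0) [heading=0, draw]
  -- iteration 5/6 --
  FD 4: (68,0) -> (72,0) [heading=0, draw]
  FD 3: (72,0) -> (75,0) [heading=0, draw]
  FD 10: (75,0) -> (85,0) [heading=0, draw]
  -- iteration 6/6 --
  FD 4: (85,0) -> (89,0) [heading=0, draw]
  FD 3: (89,0) -> (92,0) [heading=0, draw]
  FD 10: (92,0) -> (102,0) [heading=0, draw]
]
Final: pos=(102,0), heading=0, 18 segment(s) drawn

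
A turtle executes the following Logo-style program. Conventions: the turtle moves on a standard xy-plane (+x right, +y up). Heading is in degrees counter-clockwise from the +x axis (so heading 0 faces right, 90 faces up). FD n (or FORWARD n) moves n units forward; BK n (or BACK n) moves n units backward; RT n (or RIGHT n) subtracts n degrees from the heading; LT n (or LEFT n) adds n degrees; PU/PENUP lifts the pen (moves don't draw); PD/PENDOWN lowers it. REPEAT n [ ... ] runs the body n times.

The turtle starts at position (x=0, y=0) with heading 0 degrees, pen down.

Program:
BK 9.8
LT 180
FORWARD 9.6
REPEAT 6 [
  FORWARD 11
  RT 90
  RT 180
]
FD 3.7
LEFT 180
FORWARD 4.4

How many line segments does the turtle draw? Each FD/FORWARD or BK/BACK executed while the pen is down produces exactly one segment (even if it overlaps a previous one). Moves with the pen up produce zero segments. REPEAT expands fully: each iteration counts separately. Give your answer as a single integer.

Answer: 10

Derivation:
Executing turtle program step by step:
Start: pos=(0,0), heading=0, pen down
BK 9.8: (0,0) -> (-9.8,0) [heading=0, draw]
LT 180: heading 0 -> 180
FD 9.6: (-9.8,0) -> (-19.4,0) [heading=180, draw]
REPEAT 6 [
  -- iteration 1/6 --
  FD 11: (-19.4,0) -> (-30.4,0) [heading=180, draw]
  RT 90: heading 180 -> 90
  RT 180: heading 90 -> 270
  -- iteration 2/6 --
  FD 11: (-30.4,0) -> (-30.4,-11) [heading=270, draw]
  RT 90: heading 270 -> 180
  RT 180: heading 180 -> 0
  -- iteration 3/6 --
  FD 11: (-30.4,-11) -> (-19.4,-11) [heading=0, draw]
  RT 90: heading 0 -> 270
  RT 180: heading 270 -> 90
  -- iteration 4/6 --
  FD 11: (-19.4,-11) -> (-19.4,0) [heading=90, draw]
  RT 90: heading 90 -> 0
  RT 180: heading 0 -> 180
  -- iteration 5/6 --
  FD 11: (-19.4,0) -> (-30.4,0) [heading=180, draw]
  RT 90: heading 180 -> 90
  RT 180: heading 90 -> 270
  -- iteration 6/6 --
  FD 11: (-30.4,0) -> (-30.4,-11) [heading=270, draw]
  RT 90: heading 270 -> 180
  RT 180: heading 180 -> 0
]
FD 3.7: (-30.4,-11) -> (-26.7,-11) [heading=0, draw]
LT 180: heading 0 -> 180
FD 4.4: (-26.7,-11) -> (-31.1,-11) [heading=180, draw]
Final: pos=(-31.1,-11), heading=180, 10 segment(s) drawn
Segments drawn: 10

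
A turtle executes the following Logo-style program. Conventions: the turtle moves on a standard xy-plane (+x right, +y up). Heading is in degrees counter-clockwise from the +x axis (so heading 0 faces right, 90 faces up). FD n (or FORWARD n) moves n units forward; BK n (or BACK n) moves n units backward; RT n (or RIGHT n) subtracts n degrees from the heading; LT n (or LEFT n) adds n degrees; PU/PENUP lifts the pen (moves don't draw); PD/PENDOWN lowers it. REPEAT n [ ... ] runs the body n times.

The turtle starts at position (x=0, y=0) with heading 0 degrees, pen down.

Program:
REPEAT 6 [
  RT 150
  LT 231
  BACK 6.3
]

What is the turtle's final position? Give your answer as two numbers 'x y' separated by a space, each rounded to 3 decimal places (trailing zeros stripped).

Executing turtle program step by step:
Start: pos=(0,0), heading=0, pen down
REPEAT 6 [
  -- iteration 1/6 --
  RT 150: heading 0 -> 210
  LT 231: heading 210 -> 81
  BK 6.3: (0,0) -> (-0.986,-6.222) [heading=81, draw]
  -- iteration 2/6 --
  RT 150: heading 81 -> 291
  LT 231: heading 291 -> 162
  BK 6.3: (-0.986,-6.222) -> (5.006,-8.169) [heading=162, draw]
  -- iteration 3/6 --
  RT 150: heading 162 -> 12
  LT 231: heading 12 -> 243
  BK 6.3: (5.006,-8.169) -> (7.866,-2.556) [heading=243, draw]
  -- iteration 4/6 --
  RT 150: heading 243 -> 93
  LT 231: heading 93 -> 324
  BK 6.3: (7.866,-2.556) -> (2.769,1.147) [heading=324, draw]
  -- iteration 5/6 --
  RT 150: heading 324 -> 174
  LT 231: heading 174 -> 45
  BK 6.3: (2.769,1.147) -> (-1.685,-3.308) [heading=45, draw]
  -- iteration 6/6 --
  RT 150: heading 45 -> 255
  LT 231: heading 255 -> 126
  BK 6.3: (-1.685,-3.308) -> (2.018,-8.404) [heading=126, draw]
]
Final: pos=(2.018,-8.404), heading=126, 6 segment(s) drawn

Answer: 2.018 -8.404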